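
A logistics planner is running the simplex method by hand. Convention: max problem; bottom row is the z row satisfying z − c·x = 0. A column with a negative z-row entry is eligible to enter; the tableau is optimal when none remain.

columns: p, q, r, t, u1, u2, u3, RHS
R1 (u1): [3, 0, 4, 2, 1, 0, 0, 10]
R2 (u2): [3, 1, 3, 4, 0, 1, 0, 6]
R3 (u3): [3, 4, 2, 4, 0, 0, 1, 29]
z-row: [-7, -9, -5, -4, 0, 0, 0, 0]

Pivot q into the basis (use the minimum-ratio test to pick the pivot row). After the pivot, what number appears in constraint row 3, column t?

-12

Ratio test on column q — row 1: entry 0 ≤ 0; row 2: 6/1 = 6; row 3: 29/4 = 29/4. Minimum is 6 at row 2 (u2 leaves); pivot element 1.
Divide row 2 by 1; eliminate column q from the other rows.
Row 3 update in column t: 4 − 4·4 = -12.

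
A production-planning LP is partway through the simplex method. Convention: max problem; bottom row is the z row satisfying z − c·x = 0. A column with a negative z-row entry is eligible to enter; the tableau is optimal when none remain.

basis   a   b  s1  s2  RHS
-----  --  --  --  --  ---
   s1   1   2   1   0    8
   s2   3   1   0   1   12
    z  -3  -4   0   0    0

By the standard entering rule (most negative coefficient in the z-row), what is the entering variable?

Negative z-row entries: a: -3, b: -4.
The most negative is -4 in column b, so b enters.

b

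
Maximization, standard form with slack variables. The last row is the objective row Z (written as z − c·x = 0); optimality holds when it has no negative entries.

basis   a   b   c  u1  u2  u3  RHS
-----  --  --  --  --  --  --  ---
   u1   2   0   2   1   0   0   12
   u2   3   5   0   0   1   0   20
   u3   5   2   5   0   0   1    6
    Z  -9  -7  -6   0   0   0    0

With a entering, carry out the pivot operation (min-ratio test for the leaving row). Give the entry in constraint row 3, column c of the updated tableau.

1

Ratio test on column a — row 1: 12/2 = 6; row 2: 20/3 = 20/3; row 3: 6/5 = 6/5. Minimum is 6/5 at row 3 (u3 leaves); pivot element 5.
Divide row 3 by 5; eliminate column a from the other rows.
In the new row 3, the c entry is the old entry divided by the pivot: 5/5 = 1.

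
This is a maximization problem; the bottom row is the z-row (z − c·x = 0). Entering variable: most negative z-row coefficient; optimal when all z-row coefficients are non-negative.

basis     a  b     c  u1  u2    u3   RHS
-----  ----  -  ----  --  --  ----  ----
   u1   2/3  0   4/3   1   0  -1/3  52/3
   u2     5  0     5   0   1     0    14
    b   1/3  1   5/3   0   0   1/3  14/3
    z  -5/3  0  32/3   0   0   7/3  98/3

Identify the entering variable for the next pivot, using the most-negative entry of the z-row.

a

Negative z-row entries: a: -5/3.
The most negative is -5/3 in column a, so a enters.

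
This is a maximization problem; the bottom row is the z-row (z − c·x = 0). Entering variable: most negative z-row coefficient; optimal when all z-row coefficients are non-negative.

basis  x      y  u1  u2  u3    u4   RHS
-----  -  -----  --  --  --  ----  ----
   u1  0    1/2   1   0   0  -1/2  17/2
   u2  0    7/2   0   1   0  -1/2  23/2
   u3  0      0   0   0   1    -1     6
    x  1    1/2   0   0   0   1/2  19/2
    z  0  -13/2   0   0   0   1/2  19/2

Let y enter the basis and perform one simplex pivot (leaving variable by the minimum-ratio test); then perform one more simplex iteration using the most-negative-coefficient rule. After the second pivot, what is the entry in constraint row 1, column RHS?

51/4

Ratio test on column y — row 1: (17/2)/(1/2) = 17; row 2: (23/2)/(7/2) = 23/7; row 3: entry 0 ≤ 0; row 4: (19/2)/(1/2) = 19. Minimum is 23/7 at row 2 (u2 leaves); pivot element 7/2.
Divide row 2 by 7/2; eliminate column y from the other rows.
Second iteration: most negative z-row entry is -3/7 in column u4, so u4 enters.
Ratio test on column u4 — row 1: entry -3/7 ≤ 0; row 2: entry -1/7 ≤ 0; row 3: entry -1 ≤ 0; row 4: (55/7)/(4/7) = 55/4. Minimum is 55/4 at row 4 (x leaves); pivot element 4/7.
Divide row 4 by 4/7; eliminate column u4 from the other rows.
After both pivots, the entry at constraint row 1, column RHS is 51/4.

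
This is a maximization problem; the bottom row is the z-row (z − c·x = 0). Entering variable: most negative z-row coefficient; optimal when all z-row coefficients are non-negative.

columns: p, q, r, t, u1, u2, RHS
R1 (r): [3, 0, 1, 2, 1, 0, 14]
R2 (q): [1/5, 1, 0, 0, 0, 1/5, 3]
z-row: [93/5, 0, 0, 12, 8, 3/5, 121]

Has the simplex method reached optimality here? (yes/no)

Every z-row coefficient is ≥ 0, so the tableau is optimal.

yes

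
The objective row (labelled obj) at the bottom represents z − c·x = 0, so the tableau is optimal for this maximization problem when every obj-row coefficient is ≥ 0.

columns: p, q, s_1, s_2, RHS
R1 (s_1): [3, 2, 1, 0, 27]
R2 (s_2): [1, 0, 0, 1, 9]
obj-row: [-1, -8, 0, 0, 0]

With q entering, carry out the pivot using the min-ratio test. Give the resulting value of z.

108

Ratio test on column q — row 1: 27/2 = 27/2; row 2: entry 0 ≤ 0. Minimum is 27/2 at row 1 (s_1 leaves); pivot element 2.
Pivot on row 1; the obj-row RHS becomes 0 − (-8)·(27/2) = 108.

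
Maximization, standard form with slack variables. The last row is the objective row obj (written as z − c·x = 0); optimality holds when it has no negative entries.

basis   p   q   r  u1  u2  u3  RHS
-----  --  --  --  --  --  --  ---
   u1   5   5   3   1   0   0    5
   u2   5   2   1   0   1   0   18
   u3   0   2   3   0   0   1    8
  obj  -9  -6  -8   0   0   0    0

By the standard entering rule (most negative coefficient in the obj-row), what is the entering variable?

p

Negative obj-row entries: p: -9, q: -6, r: -8.
The most negative is -9 in column p, so p enters.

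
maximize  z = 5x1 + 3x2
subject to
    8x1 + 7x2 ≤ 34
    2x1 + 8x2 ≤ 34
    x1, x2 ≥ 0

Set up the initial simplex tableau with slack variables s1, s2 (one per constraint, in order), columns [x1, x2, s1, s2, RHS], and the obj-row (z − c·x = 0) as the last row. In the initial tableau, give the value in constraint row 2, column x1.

Constraint 2 has coefficient 2 on x1.

2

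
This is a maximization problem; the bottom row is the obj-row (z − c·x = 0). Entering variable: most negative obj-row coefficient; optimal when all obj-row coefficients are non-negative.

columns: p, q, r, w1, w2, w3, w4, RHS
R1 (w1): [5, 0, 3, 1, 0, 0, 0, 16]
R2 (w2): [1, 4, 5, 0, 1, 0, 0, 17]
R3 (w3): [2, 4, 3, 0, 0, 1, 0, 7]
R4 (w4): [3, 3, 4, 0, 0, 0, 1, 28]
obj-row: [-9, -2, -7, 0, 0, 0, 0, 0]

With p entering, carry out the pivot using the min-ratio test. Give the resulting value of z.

144/5

Ratio test on column p — row 1: 16/5 = 16/5; row 2: 17/1 = 17; row 3: 7/2 = 7/2; row 4: 28/3 = 28/3. Minimum is 16/5 at row 1 (w1 leaves); pivot element 5.
Pivot on row 1; the obj-row RHS becomes 0 − (-9)·(16/5) = 144/5.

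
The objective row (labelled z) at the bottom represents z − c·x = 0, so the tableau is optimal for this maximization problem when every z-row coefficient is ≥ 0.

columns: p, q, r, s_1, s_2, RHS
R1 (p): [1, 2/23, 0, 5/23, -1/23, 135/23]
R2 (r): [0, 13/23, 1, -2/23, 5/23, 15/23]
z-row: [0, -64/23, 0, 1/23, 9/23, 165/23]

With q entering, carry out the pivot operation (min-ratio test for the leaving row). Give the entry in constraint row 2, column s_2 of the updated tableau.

Ratio test on column q — row 1: (135/23)/(2/23) = 135/2; row 2: (15/23)/(13/23) = 15/13. Minimum is 15/13 at row 2 (r leaves); pivot element 13/23.
Divide row 2 by 13/23; eliminate column q from the other rows.
In the new row 2, the s_2 entry is the old entry divided by the pivot: (5/23)/(13/23) = 5/13.

5/13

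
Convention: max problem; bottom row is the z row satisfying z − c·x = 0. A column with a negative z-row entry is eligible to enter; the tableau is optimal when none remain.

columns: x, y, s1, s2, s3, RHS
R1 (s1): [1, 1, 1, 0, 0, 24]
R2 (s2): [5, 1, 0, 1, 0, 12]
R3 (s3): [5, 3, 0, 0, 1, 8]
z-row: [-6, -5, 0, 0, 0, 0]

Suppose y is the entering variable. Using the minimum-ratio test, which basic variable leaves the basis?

s3

Column y entries and ratios — s1: 24/1 = 24; s2: 12/1 = 12; s3: 8/3 = 8/3.
Smallest ratio is 8/3 in the row of s3, so s3 leaves.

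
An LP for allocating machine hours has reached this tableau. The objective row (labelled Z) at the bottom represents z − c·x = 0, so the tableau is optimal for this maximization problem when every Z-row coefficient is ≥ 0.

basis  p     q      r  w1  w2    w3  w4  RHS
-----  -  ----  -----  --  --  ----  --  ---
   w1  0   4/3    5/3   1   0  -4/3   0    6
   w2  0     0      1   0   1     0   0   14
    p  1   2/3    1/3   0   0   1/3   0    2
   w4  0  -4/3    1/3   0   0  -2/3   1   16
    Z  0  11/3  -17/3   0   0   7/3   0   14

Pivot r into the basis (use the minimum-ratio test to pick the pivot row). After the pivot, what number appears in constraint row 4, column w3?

Ratio test on column r — row 1: 6/(5/3) = 18/5; row 2: 14/1 = 14; row 3: 2/(1/3) = 6; row 4: 16/(1/3) = 48. Minimum is 18/5 at row 1 (w1 leaves); pivot element 5/3.
Divide row 1 by 5/3; eliminate column r from the other rows.
Row 4 update in column w3: -2/3 − (1/3)·(-4/5) = -2/5.

-2/5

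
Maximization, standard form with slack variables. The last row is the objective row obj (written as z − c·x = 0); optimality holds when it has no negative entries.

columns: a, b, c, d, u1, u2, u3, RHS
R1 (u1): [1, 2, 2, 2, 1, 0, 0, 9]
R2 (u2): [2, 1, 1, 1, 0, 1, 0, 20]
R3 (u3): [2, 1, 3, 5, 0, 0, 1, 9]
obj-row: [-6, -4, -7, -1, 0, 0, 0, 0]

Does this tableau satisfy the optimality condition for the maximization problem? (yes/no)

The obj-row has a negative entry -7 in column c, so it is not optimal.

no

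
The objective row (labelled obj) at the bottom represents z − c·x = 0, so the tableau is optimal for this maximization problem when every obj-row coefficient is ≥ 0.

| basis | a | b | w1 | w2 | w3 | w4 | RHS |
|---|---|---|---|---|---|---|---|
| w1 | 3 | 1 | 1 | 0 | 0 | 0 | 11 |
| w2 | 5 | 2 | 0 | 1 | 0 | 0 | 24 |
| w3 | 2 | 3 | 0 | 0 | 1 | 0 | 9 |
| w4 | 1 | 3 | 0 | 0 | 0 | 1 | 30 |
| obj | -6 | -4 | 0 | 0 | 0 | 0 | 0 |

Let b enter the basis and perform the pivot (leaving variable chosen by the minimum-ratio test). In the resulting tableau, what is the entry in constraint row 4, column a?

Ratio test on column b — row 1: 11/1 = 11; row 2: 24/2 = 12; row 3: 9/3 = 3; row 4: 30/3 = 10. Minimum is 3 at row 3 (w3 leaves); pivot element 3.
Divide row 3 by 3; eliminate column b from the other rows.
Row 4 update in column a: 1 − 3·(2/3) = -1.

-1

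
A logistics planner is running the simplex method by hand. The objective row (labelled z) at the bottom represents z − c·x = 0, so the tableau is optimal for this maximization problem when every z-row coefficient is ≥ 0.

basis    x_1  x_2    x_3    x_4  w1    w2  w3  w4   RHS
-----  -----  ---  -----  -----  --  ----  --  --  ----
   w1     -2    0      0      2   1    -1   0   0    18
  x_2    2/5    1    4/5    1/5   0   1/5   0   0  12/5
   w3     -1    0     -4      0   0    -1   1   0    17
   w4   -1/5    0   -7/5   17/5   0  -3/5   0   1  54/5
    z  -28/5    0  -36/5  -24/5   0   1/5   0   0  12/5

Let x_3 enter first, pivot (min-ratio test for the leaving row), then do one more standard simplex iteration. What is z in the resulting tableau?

36

Ratio test on column x_3 — row 1: entry 0 ≤ 0; row 2: (12/5)/(4/5) = 3; row 3: entry -4 ≤ 0; row 4: entry -7/5 ≤ 0. Minimum is 3 at row 2 (x_2 leaves); pivot element 4/5.
Pivot on row 2; the z-row RHS becomes 12/5 − (-36/5)·3 = 24.
Next entering variable (most negative z-row entry -3): x_4.
Ratio test on column x_4 — row 1: 18/2 = 9; row 2: 3/(1/4) = 12; row 3: 29/1 = 29; row 4: 15/(15/4) = 4. Minimum is 4 at row 4 (w4 leaves); pivot element 15/4.
After the second pivot the z-row RHS is 24 − (-3)·4 = 36.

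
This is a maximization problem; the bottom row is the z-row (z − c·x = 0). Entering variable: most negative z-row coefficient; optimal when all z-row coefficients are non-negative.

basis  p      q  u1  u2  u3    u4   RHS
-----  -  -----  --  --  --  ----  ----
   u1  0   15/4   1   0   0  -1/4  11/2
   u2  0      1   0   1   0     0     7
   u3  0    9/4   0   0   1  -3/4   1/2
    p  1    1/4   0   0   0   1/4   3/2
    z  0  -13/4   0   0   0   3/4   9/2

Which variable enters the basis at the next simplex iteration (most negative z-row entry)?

Negative z-row entries: q: -13/4.
The most negative is -13/4 in column q, so q enters.

q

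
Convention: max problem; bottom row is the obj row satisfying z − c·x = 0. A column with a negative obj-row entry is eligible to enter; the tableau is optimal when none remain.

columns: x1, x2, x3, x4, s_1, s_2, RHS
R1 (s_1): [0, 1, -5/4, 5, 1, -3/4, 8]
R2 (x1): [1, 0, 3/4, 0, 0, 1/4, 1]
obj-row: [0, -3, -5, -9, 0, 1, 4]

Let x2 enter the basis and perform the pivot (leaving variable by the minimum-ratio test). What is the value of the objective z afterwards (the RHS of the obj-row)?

28

Ratio test on column x2 — row 1: 8/1 = 8; row 2: entry 0 ≤ 0. Minimum is 8 at row 1 (s_1 leaves); pivot element 1.
Pivot on row 1; the obj-row RHS becomes 4 − (-3)·8 = 28.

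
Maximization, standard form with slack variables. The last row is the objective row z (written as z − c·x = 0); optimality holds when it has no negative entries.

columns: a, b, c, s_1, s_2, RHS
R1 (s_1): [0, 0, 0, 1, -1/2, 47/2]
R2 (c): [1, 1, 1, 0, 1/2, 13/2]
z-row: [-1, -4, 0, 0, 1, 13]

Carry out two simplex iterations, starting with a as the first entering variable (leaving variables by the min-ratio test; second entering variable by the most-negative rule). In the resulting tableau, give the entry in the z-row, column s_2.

Ratio test on column a — row 1: entry 0 ≤ 0; row 2: (13/2)/1 = 13/2. Minimum is 13/2 at row 2 (c leaves); pivot element 1.
Divide row 2 by 1; eliminate column a from the other rows.
Second iteration: most negative z-row entry is -3 in column b, so b enters.
Ratio test on column b — row 1: entry 0 ≤ 0; row 2: (13/2)/1 = 13/2. Minimum is 13/2 at row 2 (a leaves); pivot element 1.
Divide row 2 by 1; eliminate column b from the other rows.
After both pivots, the entry at the z-row, column s_2 is 3.

3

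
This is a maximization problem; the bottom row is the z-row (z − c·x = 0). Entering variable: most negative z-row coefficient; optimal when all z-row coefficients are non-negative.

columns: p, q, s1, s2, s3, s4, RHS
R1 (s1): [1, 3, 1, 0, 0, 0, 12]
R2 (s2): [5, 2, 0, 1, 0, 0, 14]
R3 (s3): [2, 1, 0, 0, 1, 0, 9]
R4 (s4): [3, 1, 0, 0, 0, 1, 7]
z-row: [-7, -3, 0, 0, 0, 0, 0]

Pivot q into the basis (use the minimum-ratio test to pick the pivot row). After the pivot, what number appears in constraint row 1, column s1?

1/3

Ratio test on column q — row 1: 12/3 = 4; row 2: 14/2 = 7; row 3: 9/1 = 9; row 4: 7/1 = 7. Minimum is 4 at row 1 (s1 leaves); pivot element 3.
Divide row 1 by 3; eliminate column q from the other rows.
In the new row 1, the s1 entry is the old entry divided by the pivot: 1/3 = 1/3.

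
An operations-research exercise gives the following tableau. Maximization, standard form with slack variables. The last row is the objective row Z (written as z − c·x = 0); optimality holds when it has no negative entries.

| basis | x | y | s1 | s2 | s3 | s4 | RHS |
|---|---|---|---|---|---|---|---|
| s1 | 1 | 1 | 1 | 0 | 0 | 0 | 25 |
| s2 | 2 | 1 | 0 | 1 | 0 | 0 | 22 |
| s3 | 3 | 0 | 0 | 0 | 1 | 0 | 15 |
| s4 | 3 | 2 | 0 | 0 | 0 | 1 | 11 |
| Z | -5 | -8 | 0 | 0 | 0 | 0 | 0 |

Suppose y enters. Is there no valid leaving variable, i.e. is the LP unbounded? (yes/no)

no

Column y has positive entries in row(s) 1, 2, 4, so the ratio test bounds it — not unbounded.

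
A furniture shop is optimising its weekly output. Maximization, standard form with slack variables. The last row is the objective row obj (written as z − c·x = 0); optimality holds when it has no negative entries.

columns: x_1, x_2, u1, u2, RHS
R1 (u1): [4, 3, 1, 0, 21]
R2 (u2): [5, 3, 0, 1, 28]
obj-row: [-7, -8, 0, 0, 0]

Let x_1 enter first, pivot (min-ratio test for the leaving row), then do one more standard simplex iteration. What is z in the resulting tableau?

Ratio test on column x_1 — row 1: 21/4 = 21/4; row 2: 28/5 = 28/5. Minimum is 21/4 at row 1 (u1 leaves); pivot element 4.
Pivot on row 1; the obj-row RHS becomes 0 − (-7)·(21/4) = 147/4.
Next entering variable (most negative obj-row entry -11/4): x_2.
Ratio test on column x_2 — row 1: (21/4)/(3/4) = 7; row 2: entry -3/4 ≤ 0. Minimum is 7 at row 1 (x_1 leaves); pivot element 3/4.
After the second pivot the obj-row RHS is 147/4 − (-11/4)·7 = 56.

56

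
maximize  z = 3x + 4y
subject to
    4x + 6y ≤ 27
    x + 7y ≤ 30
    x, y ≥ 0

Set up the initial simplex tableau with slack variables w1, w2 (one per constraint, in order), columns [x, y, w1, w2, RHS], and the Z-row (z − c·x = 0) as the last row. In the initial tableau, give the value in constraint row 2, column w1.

0

Slack w1 belongs to constraint 1; its column is the unit vector e_1, so the entry in row 2 is 0.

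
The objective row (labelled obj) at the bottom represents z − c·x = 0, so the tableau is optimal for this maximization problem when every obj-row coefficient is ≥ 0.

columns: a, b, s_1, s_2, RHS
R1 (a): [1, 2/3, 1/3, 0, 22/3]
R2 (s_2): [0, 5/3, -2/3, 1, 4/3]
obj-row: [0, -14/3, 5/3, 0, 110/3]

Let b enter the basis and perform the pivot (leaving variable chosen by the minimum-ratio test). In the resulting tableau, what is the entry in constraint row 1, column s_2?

-2/5

Ratio test on column b — row 1: (22/3)/(2/3) = 11; row 2: (4/3)/(5/3) = 4/5. Minimum is 4/5 at row 2 (s_2 leaves); pivot element 5/3.
Divide row 2 by 5/3; eliminate column b from the other rows.
Row 1 update in column s_2: 0 − (2/3)·(3/5) = -2/5.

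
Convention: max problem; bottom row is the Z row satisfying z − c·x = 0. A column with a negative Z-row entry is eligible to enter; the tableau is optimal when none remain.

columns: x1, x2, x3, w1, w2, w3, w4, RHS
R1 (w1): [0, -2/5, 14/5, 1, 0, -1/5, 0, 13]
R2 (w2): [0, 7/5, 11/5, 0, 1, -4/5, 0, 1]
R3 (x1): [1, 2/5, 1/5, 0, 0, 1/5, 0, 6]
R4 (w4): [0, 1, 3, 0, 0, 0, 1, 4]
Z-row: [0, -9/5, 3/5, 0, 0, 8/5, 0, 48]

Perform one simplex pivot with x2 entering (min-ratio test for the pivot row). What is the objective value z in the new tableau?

345/7

Ratio test on column x2 — row 1: entry -2/5 ≤ 0; row 2: 1/(7/5) = 5/7; row 3: 6/(2/5) = 15; row 4: 4/1 = 4. Minimum is 5/7 at row 2 (w2 leaves); pivot element 7/5.
Pivot on row 2; the Z-row RHS becomes 48 − (-9/5)·(5/7) = 345/7.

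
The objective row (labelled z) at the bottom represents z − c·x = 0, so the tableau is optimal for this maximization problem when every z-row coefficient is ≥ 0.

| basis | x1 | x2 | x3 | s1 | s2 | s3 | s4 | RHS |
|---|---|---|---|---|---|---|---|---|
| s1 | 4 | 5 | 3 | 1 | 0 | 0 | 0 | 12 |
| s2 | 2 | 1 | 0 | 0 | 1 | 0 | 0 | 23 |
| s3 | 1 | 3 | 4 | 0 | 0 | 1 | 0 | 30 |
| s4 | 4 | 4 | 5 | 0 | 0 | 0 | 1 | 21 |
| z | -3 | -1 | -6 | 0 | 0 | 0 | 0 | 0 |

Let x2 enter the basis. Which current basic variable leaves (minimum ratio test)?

Column x2 entries and ratios — s1: 12/5 = 12/5; s2: 23/1 = 23; s3: 30/3 = 10; s4: 21/4 = 21/4.
Smallest ratio is 12/5 in the row of s1, so s1 leaves.

s1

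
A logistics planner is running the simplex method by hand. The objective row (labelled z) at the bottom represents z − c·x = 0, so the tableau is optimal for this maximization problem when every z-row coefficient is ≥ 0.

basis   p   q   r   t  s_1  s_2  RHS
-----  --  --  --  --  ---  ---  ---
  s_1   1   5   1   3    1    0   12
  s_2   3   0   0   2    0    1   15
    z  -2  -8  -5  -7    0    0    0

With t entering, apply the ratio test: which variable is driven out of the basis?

s_1

Column t entries and ratios — s_1: 12/3 = 4; s_2: 15/2 = 15/2.
Smallest ratio is 4 in the row of s_1, so s_1 leaves.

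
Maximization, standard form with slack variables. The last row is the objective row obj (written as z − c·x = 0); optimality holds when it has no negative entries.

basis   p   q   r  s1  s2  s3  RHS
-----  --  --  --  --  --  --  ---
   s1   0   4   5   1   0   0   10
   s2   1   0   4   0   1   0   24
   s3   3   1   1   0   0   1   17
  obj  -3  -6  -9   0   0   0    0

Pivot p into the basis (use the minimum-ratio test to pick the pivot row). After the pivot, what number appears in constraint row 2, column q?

-1/3

Ratio test on column p — row 1: entry 0 ≤ 0; row 2: 24/1 = 24; row 3: 17/3 = 17/3. Minimum is 17/3 at row 3 (s3 leaves); pivot element 3.
Divide row 3 by 3; eliminate column p from the other rows.
Row 2 update in column q: 0 − 1·(1/3) = -1/3.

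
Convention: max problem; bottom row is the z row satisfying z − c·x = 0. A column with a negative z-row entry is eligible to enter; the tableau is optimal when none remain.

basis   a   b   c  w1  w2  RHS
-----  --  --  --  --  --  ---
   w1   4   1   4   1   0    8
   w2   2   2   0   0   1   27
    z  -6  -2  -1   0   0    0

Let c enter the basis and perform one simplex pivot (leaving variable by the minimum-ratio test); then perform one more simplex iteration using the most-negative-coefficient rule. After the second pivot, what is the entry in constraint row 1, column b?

1/4

Ratio test on column c — row 1: 8/4 = 2; row 2: entry 0 ≤ 0. Minimum is 2 at row 1 (w1 leaves); pivot element 4.
Divide row 1 by 4; eliminate column c from the other rows.
Second iteration: most negative z-row entry is -5 in column a, so a enters.
Ratio test on column a — row 1: 2/1 = 2; row 2: 27/2 = 27/2. Minimum is 2 at row 1 (c leaves); pivot element 1.
Divide row 1 by 1; eliminate column a from the other rows.
After both pivots, the entry at constraint row 1, column b is 1/4.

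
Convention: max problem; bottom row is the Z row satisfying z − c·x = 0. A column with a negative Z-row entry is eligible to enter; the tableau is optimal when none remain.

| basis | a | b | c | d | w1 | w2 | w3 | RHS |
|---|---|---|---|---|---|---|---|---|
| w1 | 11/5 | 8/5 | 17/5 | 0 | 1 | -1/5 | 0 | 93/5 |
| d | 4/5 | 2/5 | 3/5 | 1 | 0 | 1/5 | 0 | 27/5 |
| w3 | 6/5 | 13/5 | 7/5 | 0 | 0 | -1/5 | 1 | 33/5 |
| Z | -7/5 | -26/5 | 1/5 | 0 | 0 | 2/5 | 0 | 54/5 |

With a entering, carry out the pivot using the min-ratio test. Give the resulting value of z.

Ratio test on column a — row 1: (93/5)/(11/5) = 93/11; row 2: (27/5)/(4/5) = 27/4; row 3: (33/5)/(6/5) = 11/2. Minimum is 11/2 at row 3 (w3 leaves); pivot element 6/5.
Pivot on row 3; the Z-row RHS becomes 54/5 − (-7/5)·(11/2) = 37/2.

37/2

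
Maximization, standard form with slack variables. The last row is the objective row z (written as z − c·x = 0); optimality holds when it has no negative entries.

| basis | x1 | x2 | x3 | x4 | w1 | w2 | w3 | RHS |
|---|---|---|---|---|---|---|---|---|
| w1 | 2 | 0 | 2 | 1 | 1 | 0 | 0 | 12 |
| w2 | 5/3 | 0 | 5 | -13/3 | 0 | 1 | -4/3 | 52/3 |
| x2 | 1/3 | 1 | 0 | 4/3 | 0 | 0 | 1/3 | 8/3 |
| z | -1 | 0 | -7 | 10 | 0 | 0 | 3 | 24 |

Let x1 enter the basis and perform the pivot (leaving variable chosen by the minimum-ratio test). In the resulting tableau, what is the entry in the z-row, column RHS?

Ratio test on column x1 — row 1: 12/2 = 6; row 2: (52/3)/(5/3) = 52/5; row 3: (8/3)/(1/3) = 8. Minimum is 6 at row 1 (w1 leaves); pivot element 2.
Divide row 1 by 2; eliminate column x1 from the other rows.
z-row update in column RHS: 24 − (-1)·6 = 30.

30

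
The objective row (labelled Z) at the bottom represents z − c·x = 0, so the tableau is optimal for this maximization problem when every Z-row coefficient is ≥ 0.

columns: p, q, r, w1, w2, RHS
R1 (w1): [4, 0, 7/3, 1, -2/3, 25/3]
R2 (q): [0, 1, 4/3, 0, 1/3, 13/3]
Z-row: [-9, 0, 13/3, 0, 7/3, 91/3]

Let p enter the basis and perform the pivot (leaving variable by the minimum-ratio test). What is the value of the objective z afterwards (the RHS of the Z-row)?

Ratio test on column p — row 1: (25/3)/4 = 25/12; row 2: entry 0 ≤ 0. Minimum is 25/12 at row 1 (w1 leaves); pivot element 4.
Pivot on row 1; the Z-row RHS becomes 91/3 − (-9)·(25/12) = 589/12.

589/12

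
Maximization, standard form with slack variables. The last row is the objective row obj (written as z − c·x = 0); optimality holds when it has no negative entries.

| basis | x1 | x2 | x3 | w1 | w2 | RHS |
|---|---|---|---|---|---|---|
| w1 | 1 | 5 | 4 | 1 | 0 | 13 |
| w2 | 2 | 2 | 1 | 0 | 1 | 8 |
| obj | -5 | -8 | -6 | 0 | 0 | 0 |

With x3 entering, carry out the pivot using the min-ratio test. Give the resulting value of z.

Ratio test on column x3 — row 1: 13/4 = 13/4; row 2: 8/1 = 8. Minimum is 13/4 at row 1 (w1 leaves); pivot element 4.
Pivot on row 1; the obj-row RHS becomes 0 − (-6)·(13/4) = 39/2.

39/2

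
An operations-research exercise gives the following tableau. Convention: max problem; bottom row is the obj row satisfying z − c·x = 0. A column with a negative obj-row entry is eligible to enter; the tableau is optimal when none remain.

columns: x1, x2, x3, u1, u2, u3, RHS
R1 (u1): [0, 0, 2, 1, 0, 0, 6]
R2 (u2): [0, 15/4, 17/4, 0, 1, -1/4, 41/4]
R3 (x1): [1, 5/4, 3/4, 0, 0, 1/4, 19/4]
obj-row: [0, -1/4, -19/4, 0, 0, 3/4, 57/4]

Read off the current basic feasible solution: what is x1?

x1 is basic (row 3); its value is the RHS of that row, 19/4.

19/4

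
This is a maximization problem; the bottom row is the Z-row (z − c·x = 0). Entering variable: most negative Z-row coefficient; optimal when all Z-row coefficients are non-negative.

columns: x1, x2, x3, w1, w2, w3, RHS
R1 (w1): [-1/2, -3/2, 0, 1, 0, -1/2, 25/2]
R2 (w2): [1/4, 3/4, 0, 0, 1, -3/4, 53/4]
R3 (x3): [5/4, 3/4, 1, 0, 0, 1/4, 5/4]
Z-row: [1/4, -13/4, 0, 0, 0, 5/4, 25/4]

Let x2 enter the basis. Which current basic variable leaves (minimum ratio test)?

Column x2 entries and ratios — w1: -3/2 ≤ 0, skip; w2: (53/4)/(3/4) = 53/3; x3: (5/4)/(3/4) = 5/3.
Smallest ratio is 5/3 in the row of x3, so x3 leaves.

x3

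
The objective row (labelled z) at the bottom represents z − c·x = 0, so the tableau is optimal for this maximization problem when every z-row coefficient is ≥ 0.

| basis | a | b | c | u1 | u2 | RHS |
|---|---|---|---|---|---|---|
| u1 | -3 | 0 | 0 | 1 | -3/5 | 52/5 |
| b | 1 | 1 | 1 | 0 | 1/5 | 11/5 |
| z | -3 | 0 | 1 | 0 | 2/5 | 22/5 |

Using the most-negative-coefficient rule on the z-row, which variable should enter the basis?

Negative z-row entries: a: -3.
The most negative is -3 in column a, so a enters.

a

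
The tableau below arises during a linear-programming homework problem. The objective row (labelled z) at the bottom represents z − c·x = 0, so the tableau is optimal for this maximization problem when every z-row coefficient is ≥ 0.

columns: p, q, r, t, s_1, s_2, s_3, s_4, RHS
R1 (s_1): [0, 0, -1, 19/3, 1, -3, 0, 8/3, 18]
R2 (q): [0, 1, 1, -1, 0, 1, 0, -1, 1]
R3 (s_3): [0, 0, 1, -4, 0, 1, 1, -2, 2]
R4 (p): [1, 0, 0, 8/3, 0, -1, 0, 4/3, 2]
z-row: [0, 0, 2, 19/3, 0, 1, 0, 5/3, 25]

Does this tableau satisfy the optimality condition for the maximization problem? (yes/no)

yes

Every z-row coefficient is ≥ 0, so the tableau is optimal.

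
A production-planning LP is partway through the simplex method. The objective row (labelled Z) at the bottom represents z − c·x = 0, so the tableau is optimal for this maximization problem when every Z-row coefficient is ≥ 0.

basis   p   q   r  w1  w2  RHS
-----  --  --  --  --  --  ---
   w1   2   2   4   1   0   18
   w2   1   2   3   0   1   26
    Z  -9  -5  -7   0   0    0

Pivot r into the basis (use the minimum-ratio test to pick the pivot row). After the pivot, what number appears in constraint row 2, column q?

1/2

Ratio test on column r — row 1: 18/4 = 9/2; row 2: 26/3 = 26/3. Minimum is 9/2 at row 1 (w1 leaves); pivot element 4.
Divide row 1 by 4; eliminate column r from the other rows.
Row 2 update in column q: 2 − 3·(1/2) = 1/2.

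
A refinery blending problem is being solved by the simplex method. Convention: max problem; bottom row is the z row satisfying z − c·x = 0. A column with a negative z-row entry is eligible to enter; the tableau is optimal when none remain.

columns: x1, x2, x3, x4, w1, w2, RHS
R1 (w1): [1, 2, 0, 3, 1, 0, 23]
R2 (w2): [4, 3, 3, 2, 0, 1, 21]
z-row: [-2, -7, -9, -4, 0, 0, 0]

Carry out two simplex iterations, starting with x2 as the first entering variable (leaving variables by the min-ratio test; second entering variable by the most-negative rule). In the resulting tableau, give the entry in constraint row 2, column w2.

1/3

Ratio test on column x2 — row 1: 23/2 = 23/2; row 2: 21/3 = 7. Minimum is 7 at row 2 (w2 leaves); pivot element 3.
Divide row 2 by 3; eliminate column x2 from the other rows.
Second iteration: most negative z-row entry is -2 in column x3, so x3 enters.
Ratio test on column x3 — row 1: entry -2 ≤ 0; row 2: 7/1 = 7. Minimum is 7 at row 2 (x2 leaves); pivot element 1.
Divide row 2 by 1; eliminate column x3 from the other rows.
After both pivots, the entry at constraint row 2, column w2 is 1/3.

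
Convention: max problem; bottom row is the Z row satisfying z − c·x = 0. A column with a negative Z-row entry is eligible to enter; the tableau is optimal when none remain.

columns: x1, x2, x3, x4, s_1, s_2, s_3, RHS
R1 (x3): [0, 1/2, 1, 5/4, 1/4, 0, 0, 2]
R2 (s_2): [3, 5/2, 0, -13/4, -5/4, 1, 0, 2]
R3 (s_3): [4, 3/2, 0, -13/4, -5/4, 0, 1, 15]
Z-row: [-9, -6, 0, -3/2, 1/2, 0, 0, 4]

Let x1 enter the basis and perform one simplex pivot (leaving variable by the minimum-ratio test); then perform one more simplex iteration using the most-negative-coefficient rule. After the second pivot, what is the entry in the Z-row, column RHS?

28

Ratio test on column x1 — row 1: entry 0 ≤ 0; row 2: 2/3 = 2/3; row 3: 15/4 = 15/4. Minimum is 2/3 at row 2 (s_2 leaves); pivot element 3.
Divide row 2 by 3; eliminate column x1 from the other rows.
Second iteration: most negative Z-row entry is -45/4 in column x4, so x4 enters.
Ratio test on column x4 — row 1: 2/(5/4) = 8/5; row 2: entry -13/12 ≤ 0; row 3: (37/3)/(13/12) = 148/13. Minimum is 8/5 at row 1 (x3 leaves); pivot element 5/4.
Divide row 1 by 5/4; eliminate column x4 from the other rows.
After both pivots, the entry at the Z-row, column RHS is 28.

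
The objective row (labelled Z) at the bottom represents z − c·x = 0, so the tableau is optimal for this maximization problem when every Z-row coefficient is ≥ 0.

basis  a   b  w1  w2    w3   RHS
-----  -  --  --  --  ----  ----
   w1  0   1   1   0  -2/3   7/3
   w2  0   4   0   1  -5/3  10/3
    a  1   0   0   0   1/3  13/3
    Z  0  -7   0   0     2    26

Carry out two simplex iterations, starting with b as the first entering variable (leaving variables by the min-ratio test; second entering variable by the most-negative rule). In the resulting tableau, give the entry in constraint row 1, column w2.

-1/4

Ratio test on column b — row 1: (7/3)/1 = 7/3; row 2: (10/3)/4 = 5/6; row 3: entry 0 ≤ 0. Minimum is 5/6 at row 2 (w2 leaves); pivot element 4.
Divide row 2 by 4; eliminate column b from the other rows.
Second iteration: most negative Z-row entry is -11/12 in column w3, so w3 enters.
Ratio test on column w3 — row 1: entry -1/4 ≤ 0; row 2: entry -5/12 ≤ 0; row 3: (13/3)/(1/3) = 13. Minimum is 13 at row 3 (a leaves); pivot element 1/3.
Divide row 3 by 1/3; eliminate column w3 from the other rows.
After both pivots, the entry at constraint row 1, column w2 is -1/4.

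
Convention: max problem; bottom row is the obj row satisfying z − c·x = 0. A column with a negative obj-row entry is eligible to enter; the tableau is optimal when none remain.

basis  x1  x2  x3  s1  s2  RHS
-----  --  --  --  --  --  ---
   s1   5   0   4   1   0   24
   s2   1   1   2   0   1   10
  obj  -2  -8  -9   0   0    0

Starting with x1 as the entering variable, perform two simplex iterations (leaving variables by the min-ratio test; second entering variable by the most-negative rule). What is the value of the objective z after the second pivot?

256/5

Ratio test on column x1 — row 1: 24/5 = 24/5; row 2: 10/1 = 10. Minimum is 24/5 at row 1 (s1 leaves); pivot element 5.
Pivot on row 1; the obj-row RHS becomes 0 − (-2)·(24/5) = 48/5.
Next entering variable (most negative obj-row entry -8): x2.
Ratio test on column x2 — row 1: entry 0 ≤ 0; row 2: (26/5)/1 = 26/5. Minimum is 26/5 at row 2 (s2 leaves); pivot element 1.
After the second pivot the obj-row RHS is 48/5 − (-8)·(26/5) = 256/5.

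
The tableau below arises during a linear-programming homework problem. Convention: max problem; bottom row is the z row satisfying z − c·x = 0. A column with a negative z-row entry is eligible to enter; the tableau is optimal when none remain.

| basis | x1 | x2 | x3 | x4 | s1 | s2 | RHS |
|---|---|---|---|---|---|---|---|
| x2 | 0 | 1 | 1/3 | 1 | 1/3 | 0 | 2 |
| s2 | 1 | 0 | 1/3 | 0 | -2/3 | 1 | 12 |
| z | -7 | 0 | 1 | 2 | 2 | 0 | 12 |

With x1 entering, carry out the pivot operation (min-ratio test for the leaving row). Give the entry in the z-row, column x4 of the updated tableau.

2

Ratio test on column x1 — row 1: entry 0 ≤ 0; row 2: 12/1 = 12. Minimum is 12 at row 2 (s2 leaves); pivot element 1.
Divide row 2 by 1; eliminate column x1 from the other rows.
z-row update in column x4: 2 − (-7)·0 = 2.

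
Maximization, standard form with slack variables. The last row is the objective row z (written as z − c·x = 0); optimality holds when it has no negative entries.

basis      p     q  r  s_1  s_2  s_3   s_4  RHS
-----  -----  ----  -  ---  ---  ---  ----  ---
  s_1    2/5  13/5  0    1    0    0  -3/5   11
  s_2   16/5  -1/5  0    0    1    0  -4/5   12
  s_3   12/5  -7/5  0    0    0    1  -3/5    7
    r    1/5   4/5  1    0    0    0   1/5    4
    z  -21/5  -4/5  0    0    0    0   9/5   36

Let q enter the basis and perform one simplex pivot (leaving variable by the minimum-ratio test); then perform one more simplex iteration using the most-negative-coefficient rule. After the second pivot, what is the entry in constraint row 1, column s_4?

Ratio test on column q — row 1: 11/(13/5) = 55/13; row 2: entry -1/5 ≤ 0; row 3: entry -7/5 ≤ 0; row 4: 4/(4/5) = 5. Minimum is 55/13 at row 1 (s_1 leaves); pivot element 13/5.
Divide row 1 by 13/5; eliminate column q from the other rows.
Second iteration: most negative z-row entry is -53/13 in column p, so p enters.
Ratio test on column p — row 1: (55/13)/(2/13) = 55/2; row 2: (167/13)/(42/13) = 167/42; row 3: (168/13)/(34/13) = 84/17; row 4: (8/13)/(1/13) = 8. Minimum is 167/42 at row 2 (s_2 leaves); pivot element 42/13.
Divide row 2 by 42/13; eliminate column p from the other rows.
After both pivots, the entry at constraint row 1, column s_4 is -4/21.

-4/21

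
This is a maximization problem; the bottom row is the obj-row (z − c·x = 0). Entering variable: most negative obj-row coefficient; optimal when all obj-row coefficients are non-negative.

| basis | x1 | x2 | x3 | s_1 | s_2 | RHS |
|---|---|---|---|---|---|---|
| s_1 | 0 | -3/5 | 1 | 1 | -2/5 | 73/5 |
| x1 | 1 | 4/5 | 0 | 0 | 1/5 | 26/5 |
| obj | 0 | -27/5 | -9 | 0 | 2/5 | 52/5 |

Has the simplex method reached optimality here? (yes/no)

The obj-row has a negative entry -9 in column x3, so it is not optimal.

no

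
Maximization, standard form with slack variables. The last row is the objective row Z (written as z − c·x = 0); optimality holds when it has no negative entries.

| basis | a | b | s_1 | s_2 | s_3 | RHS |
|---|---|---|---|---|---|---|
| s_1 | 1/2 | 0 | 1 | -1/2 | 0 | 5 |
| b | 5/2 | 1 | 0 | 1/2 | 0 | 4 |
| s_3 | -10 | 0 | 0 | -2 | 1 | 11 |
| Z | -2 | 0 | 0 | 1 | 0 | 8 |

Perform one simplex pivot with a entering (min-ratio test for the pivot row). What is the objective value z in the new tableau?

Ratio test on column a — row 1: 5/(1/2) = 10; row 2: 4/(5/2) = 8/5; row 3: entry -10 ≤ 0. Minimum is 8/5 at row 2 (b leaves); pivot element 5/2.
Pivot on row 2; the Z-row RHS becomes 8 − (-2)·(8/5) = 56/5.

56/5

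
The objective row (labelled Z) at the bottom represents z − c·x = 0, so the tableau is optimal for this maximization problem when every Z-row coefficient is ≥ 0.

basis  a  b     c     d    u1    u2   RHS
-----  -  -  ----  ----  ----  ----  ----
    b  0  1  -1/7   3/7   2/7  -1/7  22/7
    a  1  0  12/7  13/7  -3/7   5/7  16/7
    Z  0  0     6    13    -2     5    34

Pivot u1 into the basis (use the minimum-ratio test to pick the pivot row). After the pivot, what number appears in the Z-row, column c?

Ratio test on column u1 — row 1: (22/7)/(2/7) = 11; row 2: entry -3/7 ≤ 0. Minimum is 11 at row 1 (b leaves); pivot element 2/7.
Divide row 1 by 2/7; eliminate column u1 from the other rows.
Z-row update in column c: 6 − (-2)·(-1/2) = 5.

5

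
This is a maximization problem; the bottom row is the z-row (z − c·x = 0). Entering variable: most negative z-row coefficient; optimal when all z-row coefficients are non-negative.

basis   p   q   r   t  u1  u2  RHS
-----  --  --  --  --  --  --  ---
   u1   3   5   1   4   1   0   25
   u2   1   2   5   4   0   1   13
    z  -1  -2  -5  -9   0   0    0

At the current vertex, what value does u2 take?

u2 is basic (row 2); its value is the RHS of that row, 13.

13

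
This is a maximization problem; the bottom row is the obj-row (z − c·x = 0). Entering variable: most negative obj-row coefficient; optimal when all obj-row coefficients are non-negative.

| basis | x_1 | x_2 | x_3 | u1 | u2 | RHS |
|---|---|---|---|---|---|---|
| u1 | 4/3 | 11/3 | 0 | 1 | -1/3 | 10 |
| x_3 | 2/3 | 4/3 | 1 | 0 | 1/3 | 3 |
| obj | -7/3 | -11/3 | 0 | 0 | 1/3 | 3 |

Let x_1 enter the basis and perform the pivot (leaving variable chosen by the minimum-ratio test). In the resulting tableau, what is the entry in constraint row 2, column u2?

Ratio test on column x_1 — row 1: 10/(4/3) = 15/2; row 2: 3/(2/3) = 9/2. Minimum is 9/2 at row 2 (x_3 leaves); pivot element 2/3.
Divide row 2 by 2/3; eliminate column x_1 from the other rows.
In the new row 2, the u2 entry is the old entry divided by the pivot: (1/3)/(2/3) = 1/2.

1/2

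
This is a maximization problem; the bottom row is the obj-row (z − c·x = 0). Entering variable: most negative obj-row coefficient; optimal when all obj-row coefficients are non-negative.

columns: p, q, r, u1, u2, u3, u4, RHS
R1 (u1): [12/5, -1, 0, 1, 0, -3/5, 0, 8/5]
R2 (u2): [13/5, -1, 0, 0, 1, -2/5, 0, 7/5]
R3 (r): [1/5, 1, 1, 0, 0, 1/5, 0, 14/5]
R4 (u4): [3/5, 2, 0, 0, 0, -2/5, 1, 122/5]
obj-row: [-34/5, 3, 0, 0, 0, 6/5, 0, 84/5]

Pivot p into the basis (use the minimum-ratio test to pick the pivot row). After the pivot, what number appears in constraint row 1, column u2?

-12/13

Ratio test on column p — row 1: (8/5)/(12/5) = 2/3; row 2: (7/5)/(13/5) = 7/13; row 3: (14/5)/(1/5) = 14; row 4: (122/5)/(3/5) = 122/3. Minimum is 7/13 at row 2 (u2 leaves); pivot element 13/5.
Divide row 2 by 13/5; eliminate column p from the other rows.
Row 1 update in column u2: 0 − (12/5)·(5/13) = -12/13.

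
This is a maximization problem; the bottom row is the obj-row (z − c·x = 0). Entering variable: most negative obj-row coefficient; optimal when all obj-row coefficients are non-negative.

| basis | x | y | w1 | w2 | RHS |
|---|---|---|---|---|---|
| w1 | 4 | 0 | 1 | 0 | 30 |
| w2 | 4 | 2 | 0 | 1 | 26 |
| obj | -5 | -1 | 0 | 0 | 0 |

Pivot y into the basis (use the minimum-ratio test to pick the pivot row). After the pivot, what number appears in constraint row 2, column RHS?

13

Ratio test on column y — row 1: entry 0 ≤ 0; row 2: 26/2 = 13. Minimum is 13 at row 2 (w2 leaves); pivot element 2.
Divide row 2 by 2; eliminate column y from the other rows.
In the new row 2, the RHS entry is the old entry divided by the pivot: 26/2 = 13.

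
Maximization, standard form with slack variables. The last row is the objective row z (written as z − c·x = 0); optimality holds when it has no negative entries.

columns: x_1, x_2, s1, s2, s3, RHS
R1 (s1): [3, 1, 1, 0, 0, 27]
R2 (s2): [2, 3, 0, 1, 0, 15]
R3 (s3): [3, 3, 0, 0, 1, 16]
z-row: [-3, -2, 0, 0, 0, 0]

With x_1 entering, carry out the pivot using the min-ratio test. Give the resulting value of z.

Ratio test on column x_1 — row 1: 27/3 = 9; row 2: 15/2 = 15/2; row 3: 16/3 = 16/3. Minimum is 16/3 at row 3 (s3 leaves); pivot element 3.
Pivot on row 3; the z-row RHS becomes 0 − (-3)·(16/3) = 16.

16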